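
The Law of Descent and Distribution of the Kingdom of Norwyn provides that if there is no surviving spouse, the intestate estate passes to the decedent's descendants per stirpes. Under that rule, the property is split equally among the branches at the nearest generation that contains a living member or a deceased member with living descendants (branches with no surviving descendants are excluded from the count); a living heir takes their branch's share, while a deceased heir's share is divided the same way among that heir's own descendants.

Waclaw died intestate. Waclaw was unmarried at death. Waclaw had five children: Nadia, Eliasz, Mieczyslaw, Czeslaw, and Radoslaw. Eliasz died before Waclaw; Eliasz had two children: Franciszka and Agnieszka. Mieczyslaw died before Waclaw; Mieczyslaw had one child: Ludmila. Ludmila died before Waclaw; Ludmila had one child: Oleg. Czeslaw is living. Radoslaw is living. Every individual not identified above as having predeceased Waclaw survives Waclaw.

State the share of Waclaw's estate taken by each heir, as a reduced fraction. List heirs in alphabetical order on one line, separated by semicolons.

Agnieszka 1/10; Czeslaw 1/5; Franciszka 1/10; Nadia 1/5; Oleg 1/5; Radoslaw 1/5

There is no surviving spouse, so the entire estate passes to Waclaw's descendants per stirpes.
The estate is divided into 5 equal shares of 1/5 among Nadia, Eliasz, Mieczyslaw, Czeslaw, Radoslaw.
Nadia is living and takes 1/5.
Eliasz predeceased; the 1/5 allotted to Eliasz's branch passes to Eliasz's issue by representation.
The 1/5 is divided into 2 equal shares of 1/10 among Franciszka, Agnieszka.
Franciszka is living and takes 1/10.
Agnieszka is living and takes 1/10.
Mieczyslaw predeceased; the 1/5 allotted to Mieczyslaw's branch passes to Mieczyslaw's issue by representation.
Ludmila's line is the sole branch at this level, so the full 1/5 passes to Ludmila's issue by representation.
Oleg is the sole taker at this level and receives the full 1/5.
Czeslaw is living and takes 1/5.
Radoslaw is living and takes 1/5.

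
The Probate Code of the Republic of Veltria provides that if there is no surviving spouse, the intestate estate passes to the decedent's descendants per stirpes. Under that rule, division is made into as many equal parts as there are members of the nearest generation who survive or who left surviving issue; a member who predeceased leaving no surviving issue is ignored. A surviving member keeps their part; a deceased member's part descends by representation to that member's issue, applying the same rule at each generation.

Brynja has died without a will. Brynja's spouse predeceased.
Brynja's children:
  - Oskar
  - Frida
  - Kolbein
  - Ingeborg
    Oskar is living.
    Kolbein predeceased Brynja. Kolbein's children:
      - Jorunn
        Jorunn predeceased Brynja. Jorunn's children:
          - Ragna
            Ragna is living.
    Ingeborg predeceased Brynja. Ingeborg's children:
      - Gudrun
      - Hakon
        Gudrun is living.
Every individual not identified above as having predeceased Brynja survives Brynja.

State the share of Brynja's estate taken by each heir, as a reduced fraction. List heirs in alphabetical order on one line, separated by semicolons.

Frida 1/4; Gudrun 1/8; Hakon 1/8; Oskar 1/4; Ragna 1/4

There is no surviving spouse, so the entire estate passes to Brynja's descendants per stirpes.
The estate is divided into 4 equal shares of 1/4 among Oskar, Frida, Kolbein, Ingeborg.
Oskar is living and takes 1/4.
Frida is living and takes 1/4.
Kolbein predeceased; the 1/4 allotted to Kolbein's branch passes to Kolbein's issue by representation.
Jorunn's line is the sole branch at this level, so the full 1/4 passes to Jorunn's issue by representation.
Ragna is the sole taker at this level and receives the full 1/4.
Ingeborg predeceased; the 1/4 allotted to Ingeborg's branch passes to Ingeborg's issue by representation.
The 1/4 is divided into 2 equal shares of 1/8 among Gudrun, Hakon.
Gudrun is living and takes 1/8.
Hakon is living and takes 1/8.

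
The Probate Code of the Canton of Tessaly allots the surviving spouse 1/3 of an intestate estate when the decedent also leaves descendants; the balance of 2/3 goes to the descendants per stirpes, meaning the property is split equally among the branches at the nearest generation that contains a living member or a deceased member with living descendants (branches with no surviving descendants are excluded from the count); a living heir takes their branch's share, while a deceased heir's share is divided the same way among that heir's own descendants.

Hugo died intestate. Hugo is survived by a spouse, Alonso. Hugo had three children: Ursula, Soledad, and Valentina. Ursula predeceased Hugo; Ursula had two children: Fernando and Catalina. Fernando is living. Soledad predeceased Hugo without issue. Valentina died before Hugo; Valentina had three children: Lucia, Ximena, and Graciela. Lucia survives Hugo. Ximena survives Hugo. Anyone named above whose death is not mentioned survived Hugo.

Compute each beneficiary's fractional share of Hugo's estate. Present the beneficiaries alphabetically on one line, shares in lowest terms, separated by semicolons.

Alonso, as surviving spouse, takes 1/3.
The remaining 2/3 passes to Hugo's descendants per stirpes.
Soledad left no surviving issue, so that branch lapses and is disregarded.
The 2/3 is divided into 2 equal shares of 1/3 among Ursula, Valentina.
Ursula predeceased; the 1/3 allotted to Ursula's branch passes to Ursula's issue by representation.
The 1/3 is divided into 2 equal shares of 1/6 among Fernando, Catalina.
Fernando is living and takes 1/6.
Catalina is living and takes 1/6.
Valentina predeceased; the 1/3 allotted to Valentina's branch passes to Valentina's issue by representation.
The 1/3 is divided into 3 equal shares of 1/9 among Lucia, Ximena, Graciela.
Lucia is living and takes 1/9.
Ximena is living and takes 1/9.
Graciela is living and takes 1/9.

Alonso 1/3; Catalina 1/6; Fernando 1/6; Graciela 1/9; Lucia 1/9; Ximena 1/9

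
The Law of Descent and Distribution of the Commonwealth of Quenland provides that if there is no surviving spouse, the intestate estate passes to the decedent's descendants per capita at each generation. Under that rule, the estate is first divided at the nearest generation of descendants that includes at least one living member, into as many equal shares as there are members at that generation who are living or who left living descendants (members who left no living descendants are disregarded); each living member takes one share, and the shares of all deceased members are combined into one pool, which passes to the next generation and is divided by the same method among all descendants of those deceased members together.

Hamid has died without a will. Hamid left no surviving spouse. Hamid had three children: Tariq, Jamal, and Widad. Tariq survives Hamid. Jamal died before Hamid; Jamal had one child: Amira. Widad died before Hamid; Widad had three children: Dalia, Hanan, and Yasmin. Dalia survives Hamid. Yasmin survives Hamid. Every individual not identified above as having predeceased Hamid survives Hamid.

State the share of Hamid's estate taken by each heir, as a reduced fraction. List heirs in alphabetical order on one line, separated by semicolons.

There is no surviving spouse, so the entire estate passes to Hamid's descendants per capita at each generation.
At generation 1 (Tariq, Jamal, Widad) there are 3 shares of (1)/3 = 1/3 each.
Living: Tariq — each takes 1/3.
Deceased: Jamal and Widad. Their combined 2/3 is pooled and carried to generation 2.
At generation 2 (Amira, Dalia, Hanan, Yasmin) there are 4 shares of (2/3)/4 = 1/6 each.
Living: Amira, Dalia, Hanan, and Yasmin — each takes 1/6.

Amira 1/6; Dalia 1/6; Hanan 1/6; Tariq 1/3; Yasmin 1/6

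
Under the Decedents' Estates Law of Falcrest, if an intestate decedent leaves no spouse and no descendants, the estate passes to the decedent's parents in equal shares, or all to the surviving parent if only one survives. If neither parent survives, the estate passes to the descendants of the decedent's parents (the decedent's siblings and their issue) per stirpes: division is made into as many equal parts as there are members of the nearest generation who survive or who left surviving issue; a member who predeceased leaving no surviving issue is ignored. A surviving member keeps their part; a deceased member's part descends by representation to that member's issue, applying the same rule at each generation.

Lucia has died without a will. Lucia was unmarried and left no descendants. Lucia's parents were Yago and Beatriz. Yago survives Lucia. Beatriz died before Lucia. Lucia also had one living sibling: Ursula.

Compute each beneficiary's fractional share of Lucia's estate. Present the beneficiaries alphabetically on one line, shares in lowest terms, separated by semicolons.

Only one parent, Yago, survives, so Yago takes the entire estate. The siblings take nothing because a surviving parent has priority.

Yago 1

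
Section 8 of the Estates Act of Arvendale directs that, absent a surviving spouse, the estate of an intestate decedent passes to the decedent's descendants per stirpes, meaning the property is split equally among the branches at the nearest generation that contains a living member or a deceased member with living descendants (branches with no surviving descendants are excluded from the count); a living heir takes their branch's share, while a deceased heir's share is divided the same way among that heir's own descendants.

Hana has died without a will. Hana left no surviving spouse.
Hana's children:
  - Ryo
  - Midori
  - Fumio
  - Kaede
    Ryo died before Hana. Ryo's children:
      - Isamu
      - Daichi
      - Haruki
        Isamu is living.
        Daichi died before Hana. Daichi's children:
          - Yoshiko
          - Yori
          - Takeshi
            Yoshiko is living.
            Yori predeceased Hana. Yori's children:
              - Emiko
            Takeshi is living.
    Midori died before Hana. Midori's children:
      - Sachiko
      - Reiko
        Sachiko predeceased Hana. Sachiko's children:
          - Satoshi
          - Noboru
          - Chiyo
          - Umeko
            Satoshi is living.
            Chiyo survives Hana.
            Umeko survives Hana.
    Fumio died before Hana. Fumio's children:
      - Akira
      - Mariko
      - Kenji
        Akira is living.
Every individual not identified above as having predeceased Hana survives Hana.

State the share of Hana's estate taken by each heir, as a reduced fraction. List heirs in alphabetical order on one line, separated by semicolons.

Akira 1/12; Chiyo 1/32; Emiko 1/36; Haruki 1/12; Isamu 1/12; Kaede 1/4; Kenji 1/12; Mariko 1/12; Noboru 1/32; Reiko 1/8; Satoshi 1/32; Takeshi 1/36; Umeko 1/32; Yoshiko 1/36

There is no surviving spouse, so the entire estate passes to Hana's descendants per stirpes.
The estate is divided into 4 equal shares of 1/4 among Ryo, Midori, Fumio, Kaede.
Ryo predeceased; the 1/4 allotted to Ryo's branch passes to Ryo's issue by representation.
The 1/4 is divided into 3 equal shares of 1/12 among Isamu, Daichi, Haruki.
Isamu is living and takes 1/12.
Daichi predeceased; the 1/12 allotted to Daichi's branch passes to Daichi's issue by representation.
The 1/12 is divided into 3 equal shares of 1/36 among Yoshiko, Yori, Takeshi.
Yoshiko is living and takes 1/36.
Yori predeceased; the 1/36 allotted to Yori's branch passes to Yori's issue by representation.
Emiko is the sole taker at this level and receives the full 1/36.
Takeshi is living and takes 1/36.
Haruki is living and takes 1/12.
Midori predeceased; the 1/4 allotted to Midori's branch passes to Midori's issue by representation.
The 1/4 is divided into 2 equal shares of 1/8 among Sachiko, Reiko.
Sachiko predeceased; the 1/8 allotted to Sachiko's branch passes to Sachiko's issue by representation.
The 1/8 is divided into 4 equal shares of 1/32 among Satoshi, Noboru, Chiyo, Umeko.
Satoshi is living and takes 1/32.
Noboru is living and takes 1/32.
Chiyo is living and takes 1/32.
Umeko is living and takes 1/32.
Reiko is living and takes 1/8.
Fumio predeceased; the 1/4 allotted to Fumio's branch passes to Fumio's issue by representation.
The 1/4 is divided into 3 equal shares of 1/12 among Akira, Mariko, Kenji.
Akira is living and takes 1/12.
Mariko is living and takes 1/12.
Kenji is living and takes 1/12.
Kaede is living and takes 1/4.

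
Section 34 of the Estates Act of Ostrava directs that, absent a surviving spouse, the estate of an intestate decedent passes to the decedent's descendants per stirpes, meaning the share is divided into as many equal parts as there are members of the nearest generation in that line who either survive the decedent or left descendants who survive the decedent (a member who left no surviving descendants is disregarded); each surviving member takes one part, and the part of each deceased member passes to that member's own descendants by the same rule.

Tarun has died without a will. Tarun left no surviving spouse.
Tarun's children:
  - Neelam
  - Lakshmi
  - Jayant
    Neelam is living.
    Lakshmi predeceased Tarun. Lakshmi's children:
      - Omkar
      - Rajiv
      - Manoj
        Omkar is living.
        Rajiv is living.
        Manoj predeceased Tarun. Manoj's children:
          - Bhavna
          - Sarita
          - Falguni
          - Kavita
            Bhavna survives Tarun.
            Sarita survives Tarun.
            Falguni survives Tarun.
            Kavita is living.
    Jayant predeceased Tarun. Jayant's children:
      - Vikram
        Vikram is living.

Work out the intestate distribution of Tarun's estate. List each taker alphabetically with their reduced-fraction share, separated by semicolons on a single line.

There is no surviving spouse, so the entire estate passes to Tarun's descendants per stirpes.
The estate is divided into 3 equal shares of 1/3 among Neelam, Lakshmi, Jayant.
Neelam is living and takes 1/3.
Lakshmi predeceased; the 1/3 allotted to Lakshmi's branch passes to Lakshmi's issue by representation.
The 1/3 is divided into 3 equal shares of 1/9 among Omkar, Rajiv, Manoj.
Omkar is living and takes 1/9.
Rajiv is living and takes 1/9.
Manoj predeceased; the 1/9 allotted to Manoj's branch passes to Manoj's issue by representation.
The 1/9 is divided into 4 equal shares of 1/36 among Bhavna, Sarita, Falguni, Kavita.
Bhavna is living and takes 1/36.
Sarita is living and takes 1/36.
Falguni is living and takes 1/36.
Kavita is living and takes 1/36.
Jayant predeceased; the 1/3 allotted to Jayant's branch passes to Jayant's issue by representation.
Vikram is the sole taker at this level and receives the full 1/3.

Bhavna 1/36; Falguni 1/36; Kavita 1/36; Neelam 1/3; Omkar 1/9; Rajiv 1/9; Sarita 1/36; Vikram 1/3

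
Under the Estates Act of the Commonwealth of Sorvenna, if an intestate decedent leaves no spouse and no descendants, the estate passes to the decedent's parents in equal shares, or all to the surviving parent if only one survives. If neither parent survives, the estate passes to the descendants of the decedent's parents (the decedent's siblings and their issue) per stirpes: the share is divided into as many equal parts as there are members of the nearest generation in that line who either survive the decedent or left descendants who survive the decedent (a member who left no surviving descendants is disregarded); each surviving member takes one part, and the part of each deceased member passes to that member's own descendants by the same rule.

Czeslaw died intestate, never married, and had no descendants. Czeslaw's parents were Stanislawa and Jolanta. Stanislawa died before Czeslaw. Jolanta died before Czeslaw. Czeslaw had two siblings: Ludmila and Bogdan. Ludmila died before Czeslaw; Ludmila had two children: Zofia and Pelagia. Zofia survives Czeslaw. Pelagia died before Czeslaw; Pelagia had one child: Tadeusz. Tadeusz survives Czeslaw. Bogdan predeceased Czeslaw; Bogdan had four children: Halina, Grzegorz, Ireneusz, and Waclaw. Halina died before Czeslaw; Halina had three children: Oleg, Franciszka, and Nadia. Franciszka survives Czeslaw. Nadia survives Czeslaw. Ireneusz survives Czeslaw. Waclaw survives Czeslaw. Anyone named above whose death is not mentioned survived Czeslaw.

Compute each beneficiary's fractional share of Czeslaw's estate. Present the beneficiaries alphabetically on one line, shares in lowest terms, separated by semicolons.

Franciszka 1/24; Grzegorz 1/8; Ireneusz 1/8; Nadia 1/24; Oleg 1/24; Tadeusz 1/4; Waclaw 1/8; Zofia 1/4

Neither parent survives and there are no descendants, so the estate passes to Czeslaw's siblings and their issue per stirpes.
The estate is divided into 2 equal shares of 1/2 among Ludmila, Bogdan.
Ludmila predeceased; the 1/2 allotted to Ludmila's branch passes to Ludmila's issue by representation.
The 1/2 is divided into 2 equal shares of 1/4 among Zofia, Pelagia.
Zofia is living and takes 1/4.
Pelagia predeceased; the 1/4 allotted to Pelagia's branch passes to Pelagia's issue by representation.
Tadeusz is the sole taker at this level and receives the full 1/4.
Bogdan predeceased; the 1/2 allotted to Bogdan's branch passes to Bogdan's issue by representation.
The 1/2 is divided into 4 equal shares of 1/8 among Halina, Grzegorz, Ireneusz, Waclaw.
Halina predeceased; the 1/8 allotted to Halina's branch passes to Halina's issue by representation.
The 1/8 is divided into 3 equal shares of 1/24 among Oleg, Franciszka, Nadia.
Oleg is living and takes 1/24.
Franciszka is living and takes 1/24.
Nadia is living and takes 1/24.
Grzegorz is living and takes 1/8.
Ireneusz is living and takes 1/8.
Waclaw is living and takes 1/8.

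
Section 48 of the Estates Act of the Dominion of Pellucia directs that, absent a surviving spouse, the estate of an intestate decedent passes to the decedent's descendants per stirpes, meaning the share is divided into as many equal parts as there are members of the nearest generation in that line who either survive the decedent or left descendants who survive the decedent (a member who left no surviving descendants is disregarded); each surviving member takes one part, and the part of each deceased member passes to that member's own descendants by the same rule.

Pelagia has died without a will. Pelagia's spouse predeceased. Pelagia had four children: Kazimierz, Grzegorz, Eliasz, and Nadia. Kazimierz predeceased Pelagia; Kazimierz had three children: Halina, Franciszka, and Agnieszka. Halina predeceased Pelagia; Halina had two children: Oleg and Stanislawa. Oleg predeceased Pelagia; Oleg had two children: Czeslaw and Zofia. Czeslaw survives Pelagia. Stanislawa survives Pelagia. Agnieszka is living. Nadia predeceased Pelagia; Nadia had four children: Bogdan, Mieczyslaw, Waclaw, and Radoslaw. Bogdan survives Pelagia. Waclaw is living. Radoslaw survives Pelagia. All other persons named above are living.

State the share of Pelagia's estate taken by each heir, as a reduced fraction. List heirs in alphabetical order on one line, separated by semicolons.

There is no surviving spouse, so the entire estate passes to Pelagia's descendants per stirpes.
The estate is divided into 4 equal shares of 1/4 among Kazimierz, Grzegorz, Eliasz, Nadia.
Kazimierz predeceased; the 1/4 allotted to Kazimierz's branch passes to Kazimierz's issue by representation.
The 1/4 is divided into 3 equal shares of 1/12 among Halina, Franciszka, Agnieszka.
Halina predeceased; the 1/12 allotted to Halina's branch passes to Halina's issue by representation.
The 1/12 is divided into 2 equal shares of 1/24 among Oleg, Stanislawa.
Oleg predeceased; the 1/24 allotted to Oleg's branch passes to Oleg's issue by representation.
The 1/24 is divided into 2 equal shares of 1/48 among Czeslaw, Zofia.
Czeslaw is living and takes 1/48.
Zofia is living and takes 1/48.
Stanislawa is living and takes 1/24.
Franciszka is living and takes 1/12.
Agnieszka is living and takes 1/12.
Grzegorz is living and takes 1/4.
Eliasz is living and takes 1/4.
Nadia predeceased; the 1/4 allotted to Nadia's branch passes to Nadia's issue by representation.
The 1/4 is divided into 4 equal shares of 1/16 among Bogdan, Mieczyslaw, Waclaw, Radoslaw.
Bogdan is living and takes 1/16.
Mieczyslaw is living and takes 1/16.
Waclaw is living and takes 1/16.
Radoslaw is living and takes 1/16.

Agnieszka 1/12; Bogdan 1/16; Czeslaw 1/48; Eliasz 1/4; Franciszka 1/12; Grzegorz 1/4; Mieczyslaw 1/16; Radoslaw 1/16; Stanislawa 1/24; Waclaw 1/16; Zofia 1/48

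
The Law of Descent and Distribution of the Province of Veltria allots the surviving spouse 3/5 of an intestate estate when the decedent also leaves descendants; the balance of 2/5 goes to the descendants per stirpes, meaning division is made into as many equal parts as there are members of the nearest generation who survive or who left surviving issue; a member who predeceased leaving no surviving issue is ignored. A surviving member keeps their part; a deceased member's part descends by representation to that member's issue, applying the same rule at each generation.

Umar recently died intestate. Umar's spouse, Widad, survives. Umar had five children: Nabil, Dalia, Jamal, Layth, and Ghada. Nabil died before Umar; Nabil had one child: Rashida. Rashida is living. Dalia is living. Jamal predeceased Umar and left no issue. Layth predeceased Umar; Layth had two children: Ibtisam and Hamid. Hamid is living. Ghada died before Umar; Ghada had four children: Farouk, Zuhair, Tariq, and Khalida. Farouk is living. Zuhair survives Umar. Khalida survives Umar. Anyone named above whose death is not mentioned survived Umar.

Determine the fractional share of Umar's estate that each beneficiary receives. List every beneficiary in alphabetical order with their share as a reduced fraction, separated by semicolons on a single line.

Widad, as surviving spouse, takes 3/5.
The remaining 2/5 passes to Umar's descendants per stirpes.
Jamal left no surviving issue, so that branch lapses and is disregarded.
The 2/5 is divided into 4 equal shares of 1/10 among Nabil, Dalia, Layth, Ghada.
Nabil predeceased; the 1/10 allotted to Nabil's branch passes to Nabil's issue by representation.
Rashida is the sole taker at this level and receives the full 1/10.
Dalia is living and takes 1/10.
Layth predeceased; the 1/10 allotted to Layth's branch passes to Layth's issue by representation.
The 1/10 is divided into 2 equal shares of 1/20 among Ibtisam, Hamid.
Ibtisam is living and takes 1/20.
Hamid is living and takes 1/20.
Ghada predeceased; the 1/10 allotted to Ghada's branch passes to Ghada's issue by representation.
The 1/10 is divided into 4 equal shares of 1/40 among Farouk, Zuhair, Tariq, Khalida.
Farouk is living and takes 1/40.
Zuhair is living and takes 1/40.
Tariq is living and takes 1/40.
Khalida is living and takes 1/40.

Dalia 1/10; Farouk 1/40; Hamid 1/20; Ibtisam 1/20; Khalida 1/40; Rashida 1/10; Tariq 1/40; Widad 3/5; Zuhair 1/40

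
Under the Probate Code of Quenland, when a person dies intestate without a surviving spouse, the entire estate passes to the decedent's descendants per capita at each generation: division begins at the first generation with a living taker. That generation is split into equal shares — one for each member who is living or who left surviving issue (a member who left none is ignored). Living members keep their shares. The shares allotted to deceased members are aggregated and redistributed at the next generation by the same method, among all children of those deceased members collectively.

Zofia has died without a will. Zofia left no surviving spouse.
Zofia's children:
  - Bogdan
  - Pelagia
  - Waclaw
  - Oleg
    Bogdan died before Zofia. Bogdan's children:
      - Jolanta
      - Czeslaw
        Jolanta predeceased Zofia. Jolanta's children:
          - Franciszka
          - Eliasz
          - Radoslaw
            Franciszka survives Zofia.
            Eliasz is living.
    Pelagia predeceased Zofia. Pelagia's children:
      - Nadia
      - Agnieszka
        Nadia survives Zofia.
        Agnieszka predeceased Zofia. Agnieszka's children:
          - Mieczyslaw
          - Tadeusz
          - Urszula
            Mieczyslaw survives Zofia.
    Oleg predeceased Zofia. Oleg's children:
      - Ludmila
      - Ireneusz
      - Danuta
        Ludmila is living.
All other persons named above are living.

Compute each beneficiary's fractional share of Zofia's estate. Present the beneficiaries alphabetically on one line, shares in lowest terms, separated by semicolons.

There is no surviving spouse, so the entire estate passes to Zofia's descendants per capita at each generation.
At generation 1 (Bogdan, Pelagia, Waclaw, Oleg) there are 4 shares of (1)/4 = 1/4 each.
Living: Waclaw — each takes 1/4.
Deceased: Bogdan, Pelagia, and Oleg. Their combined 3/4 is pooled and carried to generation 2.
At generation 2 (Jolanta, Czeslaw, Nadia, Agnieszka, Ludmila, Ireneusz, Danuta) there are 7 shares of (3/4)/7 = 3/28 each.
Living: Czeslaw, Nadia, Ludmila, Ireneusz, and Danuta — each takes 3/28.
Deceased: Jolanta and Agnieszka. Their combined 3/14 is pooled and carried to generation 3.
At generation 3 (Franciszka, Eliasz, Radoslaw, Mieczyslaw, Tadeusz, Urszula) there are 6 shares of (3/14)/6 = 1/28 each.
Living: Franciszka, Eliasz, Radoslaw, Mieczyslaw, Tadeusz, and Urszula — each takes 1/28.

Czeslaw 3/28; Danuta 3/28; Eliasz 1/28; Franciszka 1/28; Ireneusz 3/28; Ludmila 3/28; Mieczyslaw 1/28; Nadia 3/28; Radoslaw 1/28; Tadeusz 1/28; Urszula 1/28; Waclaw 1/4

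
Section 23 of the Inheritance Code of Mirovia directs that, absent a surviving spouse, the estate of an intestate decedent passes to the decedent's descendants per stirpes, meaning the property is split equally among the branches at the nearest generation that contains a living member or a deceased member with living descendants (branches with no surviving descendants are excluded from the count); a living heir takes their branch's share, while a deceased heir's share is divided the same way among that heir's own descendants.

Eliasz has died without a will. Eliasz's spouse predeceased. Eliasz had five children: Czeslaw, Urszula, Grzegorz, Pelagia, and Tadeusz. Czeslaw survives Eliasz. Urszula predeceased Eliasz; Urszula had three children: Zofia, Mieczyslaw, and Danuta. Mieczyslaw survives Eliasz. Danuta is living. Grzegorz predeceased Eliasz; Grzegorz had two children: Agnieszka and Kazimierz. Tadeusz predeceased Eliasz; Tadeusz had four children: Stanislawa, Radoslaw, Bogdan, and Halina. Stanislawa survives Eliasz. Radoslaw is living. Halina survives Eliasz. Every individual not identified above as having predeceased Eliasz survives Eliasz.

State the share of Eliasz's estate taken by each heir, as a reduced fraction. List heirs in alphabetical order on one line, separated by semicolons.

Agnieszka 1/10; Bogdan 1/20; Czeslaw 1/5; Danuta 1/15; Halina 1/20; Kazimierz 1/10; Mieczyslaw 1/15; Pelagia 1/5; Radoslaw 1/20; Stanislawa 1/20; Zofia 1/15

There is no surviving spouse, so the entire estate passes to Eliasz's descendants per stirpes.
The estate is divided into 5 equal shares of 1/5 among Czeslaw, Urszula, Grzegorz, Pelagia, Tadeusz.
Czeslaw is living and takes 1/5.
Urszula predeceased; the 1/5 allotted to Urszula's branch passes to Urszula's issue by representation.
The 1/5 is divided into 3 equal shares of 1/15 among Zofia, Mieczyslaw, Danuta.
Zofia is living and takes 1/15.
Mieczyslaw is living and takes 1/15.
Danuta is living and takes 1/15.
Grzegorz predeceased; the 1/5 allotted to Grzegorz's branch passes to Grzegorz's issue by representation.
The 1/5 is divided into 2 equal shares of 1/10 among Agnieszka, Kazimierz.
Agnieszka is living and takes 1/10.
Kazimierz is living and takes 1/10.
Pelagia is living and takes 1/5.
Tadeusz predeceased; the 1/5 allotted to Tadeusz's branch passes to Tadeusz's issue by representation.
The 1/5 is divided into 4 equal shares of 1/20 among Stanislawa, Radoslaw, Bogdan, Halina.
Stanislawa is living and takes 1/20.
Radoslaw is living and takes 1/20.
Bogdan is living and takes 1/20.
Halina is living and takes 1/20.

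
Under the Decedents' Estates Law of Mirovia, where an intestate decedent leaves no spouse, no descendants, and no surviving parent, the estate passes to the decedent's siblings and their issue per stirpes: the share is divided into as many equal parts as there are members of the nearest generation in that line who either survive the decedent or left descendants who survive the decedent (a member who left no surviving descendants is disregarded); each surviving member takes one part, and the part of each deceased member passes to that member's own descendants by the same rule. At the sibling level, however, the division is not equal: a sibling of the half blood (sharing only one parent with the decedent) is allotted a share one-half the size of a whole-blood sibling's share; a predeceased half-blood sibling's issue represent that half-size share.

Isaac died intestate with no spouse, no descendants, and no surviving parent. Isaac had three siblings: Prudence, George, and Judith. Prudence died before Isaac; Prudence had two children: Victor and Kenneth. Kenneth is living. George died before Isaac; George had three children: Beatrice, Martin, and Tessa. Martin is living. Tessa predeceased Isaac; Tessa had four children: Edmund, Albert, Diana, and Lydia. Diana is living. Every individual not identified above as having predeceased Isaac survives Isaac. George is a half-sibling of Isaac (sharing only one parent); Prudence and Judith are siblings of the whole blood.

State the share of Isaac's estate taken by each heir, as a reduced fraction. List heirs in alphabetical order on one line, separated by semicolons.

No spouse, descendants, or parent survives, so the estate passes to Isaac's siblings per stirpes.
Half-blood siblings count for one-half the weight of whole-blood siblings at the initial division.
Dividing 1 in proportion to weights (total weight 5/2): Prudence (weight 1) → 2/5; George (weight 1/2) → 1/5; Judith (weight 1) → 2/5.
Prudence predeceased; the 2/5 allotted to Prudence's branch passes to Prudence's issue by representation.
The 2/5 is divided into 2 equal shares of 1/5 among Victor, Kenneth.
Victor is living and takes 1/5.
Kenneth is living and takes 1/5.
George predeceased; the 1/5 allotted to George's branch passes to George's issue by representation.
The 1/5 is divided into 3 equal shares of 1/15 among Beatrice, Martin, Tessa.
Beatrice is living and takes 1/15.
Martin is living and takes 1/15.
Tessa predeceased; the 1/15 allotted to Tessa's branch passes to Tessa's issue by representation.
The 1/15 is divided into 4 equal shares of 1/60 among Edmund, Albert, Diana, Lydia.
Edmund is living and takes 1/60.
Albert is living and takes 1/60.
Diana is living and takes 1/60.
Lydia is living and takes 1/60.
Judith is living and takes 2/5.

Albert 1/60; Beatrice 1/15; Diana 1/60; Edmund 1/60; Judith 2/5; Kenneth 1/5; Lydia 1/60; Martin 1/15; Victor 1/5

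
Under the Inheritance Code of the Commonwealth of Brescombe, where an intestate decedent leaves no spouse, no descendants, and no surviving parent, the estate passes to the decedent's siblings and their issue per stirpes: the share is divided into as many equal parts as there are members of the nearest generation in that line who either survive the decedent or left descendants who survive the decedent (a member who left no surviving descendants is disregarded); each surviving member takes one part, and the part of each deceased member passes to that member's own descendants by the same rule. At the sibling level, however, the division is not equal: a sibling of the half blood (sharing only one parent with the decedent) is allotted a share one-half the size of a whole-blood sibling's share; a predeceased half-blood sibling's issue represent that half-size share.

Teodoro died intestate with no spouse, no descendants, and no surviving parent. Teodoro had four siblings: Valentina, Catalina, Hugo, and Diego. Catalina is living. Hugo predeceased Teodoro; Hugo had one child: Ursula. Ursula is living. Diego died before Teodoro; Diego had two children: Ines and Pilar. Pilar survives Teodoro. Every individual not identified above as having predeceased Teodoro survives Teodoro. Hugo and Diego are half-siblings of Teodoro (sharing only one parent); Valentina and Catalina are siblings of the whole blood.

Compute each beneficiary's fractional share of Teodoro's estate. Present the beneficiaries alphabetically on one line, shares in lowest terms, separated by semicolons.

No spouse, descendants, or parent survives, so the estate passes to Teodoro's siblings per stirpes.
Half-blood siblings count for one-half the weight of whole-blood siblings at the initial division.
Dividing 1 in proportion to weights (total weight 3): Valentina (weight 1) → 1/3; Catalina (weight 1) → 1/3; Hugo (weight 1/2) → 1/6; Diego (weight 1/2) → 1/6.
Valentina is living and takes 1/3.
Catalina is living and takes 1/3.
Hugo predeceased; the 1/6 allotted to Hugo's branch passes to Hugo's issue by representation.
Ursula is the sole taker at this level and receives the full 1/6.
Diego predeceased; the 1/6 allotted to Diego's branch passes to Diego's issue by representation.
The 1/6 is divided into 2 equal shares of 1/12 among Ines, Pilar.
Ines is living and takes 1/12.
Pilar is living and takes 1/12.

Catalina 1/3; Ines 1/12; Pilar 1/12; Ursula 1/6; Valentina 1/3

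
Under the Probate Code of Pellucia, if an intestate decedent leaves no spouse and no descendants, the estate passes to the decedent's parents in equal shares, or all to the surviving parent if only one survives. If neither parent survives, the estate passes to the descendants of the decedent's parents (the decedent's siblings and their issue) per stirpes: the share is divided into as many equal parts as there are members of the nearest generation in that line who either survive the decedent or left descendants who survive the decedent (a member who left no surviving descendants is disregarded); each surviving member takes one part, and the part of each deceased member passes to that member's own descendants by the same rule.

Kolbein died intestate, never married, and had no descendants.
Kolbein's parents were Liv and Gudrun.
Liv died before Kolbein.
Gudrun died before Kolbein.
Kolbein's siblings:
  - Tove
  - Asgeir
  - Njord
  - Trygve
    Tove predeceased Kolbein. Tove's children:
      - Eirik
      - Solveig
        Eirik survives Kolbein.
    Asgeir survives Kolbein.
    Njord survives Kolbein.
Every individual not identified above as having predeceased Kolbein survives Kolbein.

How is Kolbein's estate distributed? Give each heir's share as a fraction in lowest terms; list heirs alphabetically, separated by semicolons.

Asgeir 1/4; Eirik 1/8; Njord 1/4; Solveig 1/8; Trygve 1/4

Neither parent survives and there are no descendants, so the estate passes to Kolbein's siblings and their issue per stirpes.
The estate is divided into 4 equal shares of 1/4 among Tove, Asgeir, Njord, Trygve.
Tove predeceased; the 1/4 allotted to Tove's branch passes to Tove's issue by representation.
The 1/4 is divided into 2 equal shares of 1/8 among Eirik, Solveig.
Eirik is living and takes 1/8.
Solveig is living and takes 1/8.
Asgeir is living and takes 1/4.
Njord is living and takes 1/4.
Trygve is living and takes 1/4.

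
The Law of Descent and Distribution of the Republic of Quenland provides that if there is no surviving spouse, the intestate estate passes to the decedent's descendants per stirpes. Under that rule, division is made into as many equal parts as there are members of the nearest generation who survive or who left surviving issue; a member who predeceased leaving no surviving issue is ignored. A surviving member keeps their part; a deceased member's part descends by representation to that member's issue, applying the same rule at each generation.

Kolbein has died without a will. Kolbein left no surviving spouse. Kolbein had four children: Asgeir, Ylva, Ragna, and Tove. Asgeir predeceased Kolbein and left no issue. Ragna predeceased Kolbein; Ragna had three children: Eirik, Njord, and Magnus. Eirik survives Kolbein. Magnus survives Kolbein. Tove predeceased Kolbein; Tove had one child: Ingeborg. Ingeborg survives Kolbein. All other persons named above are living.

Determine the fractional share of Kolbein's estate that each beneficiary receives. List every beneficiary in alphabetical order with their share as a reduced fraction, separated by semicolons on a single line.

There is no surviving spouse, so the entire estate passes to Kolbein's descendants per stirpes.
Asgeir left no surviving issue, so that branch lapses and is disregarded.
The estate is divided into 3 equal shares of 1/3 among Ylva, Ragna, Tove.
Ylva is living and takes 1/3.
Ragna predeceased; the 1/3 allotted to Ragna's branch passes to Ragna's issue by representation.
The 1/3 is divided into 3 equal shares of 1/9 among Eirik, Njord, Magnus.
Eirik is living and takes 1/9.
Njord is living and takes 1/9.
Magnus is living and takes 1/9.
Tove predeceased; the 1/3 allotted to Tove's branch passes to Tove's issue by representation.
Ingeborg is the sole taker at this level and receives the full 1/3.

Eirik 1/9; Ingeborg 1/3; Magnus 1/9; Njord 1/9; Ylva 1/3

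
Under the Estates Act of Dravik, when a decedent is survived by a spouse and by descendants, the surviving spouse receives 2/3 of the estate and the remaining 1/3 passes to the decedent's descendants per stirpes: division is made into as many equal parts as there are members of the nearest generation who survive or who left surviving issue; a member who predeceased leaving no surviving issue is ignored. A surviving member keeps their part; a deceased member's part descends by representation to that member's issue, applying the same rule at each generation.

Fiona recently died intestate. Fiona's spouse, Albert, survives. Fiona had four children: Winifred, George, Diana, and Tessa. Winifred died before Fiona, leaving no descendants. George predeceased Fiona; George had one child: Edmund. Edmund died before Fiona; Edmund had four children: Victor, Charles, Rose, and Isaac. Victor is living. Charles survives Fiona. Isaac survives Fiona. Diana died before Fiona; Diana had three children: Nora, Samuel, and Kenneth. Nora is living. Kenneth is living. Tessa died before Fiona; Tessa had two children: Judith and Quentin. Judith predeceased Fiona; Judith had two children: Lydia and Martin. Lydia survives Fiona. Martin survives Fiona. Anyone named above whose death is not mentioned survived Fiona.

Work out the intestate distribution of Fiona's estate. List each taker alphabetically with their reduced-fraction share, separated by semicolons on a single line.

Albert, as surviving spouse, takes 2/3.
The remaining 1/3 passes to Fiona's descendants per stirpes.
Winifred left no surviving issue, so that branch lapses and is disregarded.
The 1/3 is divided into 3 equal shares of 1/9 among George, Diana, Tessa.
George predeceased; the 1/9 allotted to George's branch passes to George's issue by representation.
Edmund's line is the sole branch at this level, so the full 1/9 passes to Edmund's issue by representation.
The 1/9 is divided into 4 equal shares of 1/36 among Victor, Charles, Rose, Isaac.
Victor is living and takes 1/36.
Charles is living and takes 1/36.
Rose is living and takes 1/36.
Isaac is living and takes 1/36.
Diana predeceased; the 1/9 allotted to Diana's branch passes to Diana's issue by representation.
The 1/9 is divided into 3 equal shares of 1/27 among Nora, Samuel, Kenneth.
Nora is living and takes 1/27.
Samuel is living and takes 1/27.
Kenneth is living and takes 1/27.
Tessa predeceased; the 1/9 allotted to Tessa's branch passes to Tessa's issue by representation.
The 1/9 is divided into 2 equal shares of 1/18 among Judith, Quentin.
Judith predeceased; the 1/18 allotted to Judith's branch passes to Judith's issue by representation.
The 1/18 is divided into 2 equal shares of 1/36 among Lydia, Martin.
Lydia is living and takes 1/36.
Martin is living and takes 1/36.
Quentin is living and takes 1/18.

Albert 2/3; Charles 1/36; Isaac 1/36; Kenneth 1/27; Lydia 1/36; Martin 1/36; Nora 1/27; Quentin 1/18; Rose 1/36; Samuel 1/27; Victor 1/36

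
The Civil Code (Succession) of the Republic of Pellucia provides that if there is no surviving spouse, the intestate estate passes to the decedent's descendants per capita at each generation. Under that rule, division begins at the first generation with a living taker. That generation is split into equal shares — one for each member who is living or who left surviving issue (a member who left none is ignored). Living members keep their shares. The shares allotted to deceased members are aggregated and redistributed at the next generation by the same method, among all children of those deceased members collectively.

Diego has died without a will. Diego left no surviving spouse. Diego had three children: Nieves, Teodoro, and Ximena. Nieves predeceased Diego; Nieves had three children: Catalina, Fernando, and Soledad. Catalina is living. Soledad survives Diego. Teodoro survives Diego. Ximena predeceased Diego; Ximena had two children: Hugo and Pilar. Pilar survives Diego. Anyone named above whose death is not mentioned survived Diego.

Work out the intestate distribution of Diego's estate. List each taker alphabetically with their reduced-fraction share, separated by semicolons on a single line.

There is no surviving spouse, so the entire estate passes to Diego's descendants per capita at each generation.
At generation 1 (Nieves, Teodoro, Ximena) there are 3 shares of (1)/3 = 1/3 each.
Living: Teodoro — each takes 1/3.
Deceased: Nieves and Ximena. Their combined 2/3 is pooled and carried to generation 2.
At generation 2 (Catalina, Fernando, Soledad, Hugo, Pilar) there are 5 shares of (2/3)/5 = 2/15 each.
Living: Catalina, Fernando, Soledad, Hugo, and Pilar — each takes 2/15.

Catalina 2/15; Fernando 2/15; Hugo 2/15; Pilar 2/15; Soledad 2/15; Teodoro 1/3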